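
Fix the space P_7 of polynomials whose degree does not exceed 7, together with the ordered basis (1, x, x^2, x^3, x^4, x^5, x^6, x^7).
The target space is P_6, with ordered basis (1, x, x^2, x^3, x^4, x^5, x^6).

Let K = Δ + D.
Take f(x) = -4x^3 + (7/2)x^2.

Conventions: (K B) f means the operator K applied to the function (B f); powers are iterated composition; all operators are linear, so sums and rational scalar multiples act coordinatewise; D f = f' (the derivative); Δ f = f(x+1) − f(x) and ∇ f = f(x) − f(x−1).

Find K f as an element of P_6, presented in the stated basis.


g(x) = -24x^2 + 2x - 1/2

Δ f = -12x^2 - 5x - 1/2
D f = -12x^2 + 7x
(Δ + D) f = -24x^2 + 2x - 1/2


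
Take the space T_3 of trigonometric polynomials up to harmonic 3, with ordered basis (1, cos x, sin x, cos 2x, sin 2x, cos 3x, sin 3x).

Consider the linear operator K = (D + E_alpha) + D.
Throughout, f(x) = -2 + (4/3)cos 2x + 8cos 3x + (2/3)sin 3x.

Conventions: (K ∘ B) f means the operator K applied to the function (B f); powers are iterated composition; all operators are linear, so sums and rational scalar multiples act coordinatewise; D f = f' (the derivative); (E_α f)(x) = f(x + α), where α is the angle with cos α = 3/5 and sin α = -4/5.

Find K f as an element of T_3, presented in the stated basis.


the image equals g(x) = -2 - (28/75)cos 2x - (304/75)sin 2x - (1396/375)cos 3x - (5726/125)sin 3x

D f = -(8/3)sin 2x + 2cos 3x - 24sin 3x
E_alpha f = -2 - (28/75)cos 2x + (32/25)sin 2x - (2896/375)cos 3x + (274/125)sin 3x
(D + E_alpha) f = -2 - (28/75)cos 2x - (104/75)sin 2x - (2146/375)cos 3x - (2726/125)sin 3x
D f = -(8/3)sin 2x + 2cos 3x - 24sin 3x
((D + E_alpha) + D) f = -2 - (28/75)cos 2x - (304/75)sin 2x - (1396/375)cos 3x - (5726/125)sin 3x


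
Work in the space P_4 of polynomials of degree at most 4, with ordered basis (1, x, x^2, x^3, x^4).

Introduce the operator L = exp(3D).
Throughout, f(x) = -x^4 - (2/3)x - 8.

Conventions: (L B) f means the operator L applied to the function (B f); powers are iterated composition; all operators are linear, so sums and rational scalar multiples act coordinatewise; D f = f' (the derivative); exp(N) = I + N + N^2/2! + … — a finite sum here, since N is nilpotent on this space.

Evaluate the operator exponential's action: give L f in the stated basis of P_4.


order-1 term: -12x^3 - 2
order-2 term: -54x^2
order-3 term: -108x
order-4 term: -81
the series for exp(3D) f terminates at order 4
exp(3D) f = -x^4 - 12x^3 - 54x^2 - (326/3)x - 91

the image equals g(x) = -x^4 - 12x^3 - 54x^2 - (326/3)x - 91


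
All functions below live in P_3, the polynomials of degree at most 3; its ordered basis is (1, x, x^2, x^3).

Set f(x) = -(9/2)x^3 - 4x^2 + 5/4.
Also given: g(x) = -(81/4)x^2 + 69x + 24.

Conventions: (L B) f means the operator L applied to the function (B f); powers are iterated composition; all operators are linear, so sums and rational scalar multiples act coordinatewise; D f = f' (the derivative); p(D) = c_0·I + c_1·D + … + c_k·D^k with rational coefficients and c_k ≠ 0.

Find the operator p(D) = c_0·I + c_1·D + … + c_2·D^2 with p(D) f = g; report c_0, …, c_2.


p(D) = (3/2)·D − 3·D^2, i.e. c_0 = 0, c_1 = 3/2, c_2 = -3

D^0 f = -(9/2)x^3 - 4x^2 + 5/4
D^1 f = -(27/2)x^2 - 8x
D^2 f = -27x - 8
matching coefficients of g against c_0 f + c_1 Df + … from the top degree down determines the c_i
solution: c_0 = 0, c_1 = 3/2, c_2 = -3


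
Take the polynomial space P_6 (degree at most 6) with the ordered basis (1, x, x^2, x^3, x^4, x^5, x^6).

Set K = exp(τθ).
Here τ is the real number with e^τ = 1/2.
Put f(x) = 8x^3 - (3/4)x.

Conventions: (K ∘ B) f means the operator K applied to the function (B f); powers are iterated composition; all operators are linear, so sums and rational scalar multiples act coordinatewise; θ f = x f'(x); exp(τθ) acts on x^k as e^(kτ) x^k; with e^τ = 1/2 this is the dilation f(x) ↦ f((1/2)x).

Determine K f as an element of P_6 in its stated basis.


the result is g(x) = x^3 - (3/8)x

exp(τθ) x^k = e^(kτ) x^k; with e^τ = 1/2 this sends x^k to (1/2)^k x^k
x ↦ 1/2 x
x^3 ↦ 1/8 x^3
applying this coordinatewise to f: exp(τθ) f = x^3 - (3/8)x


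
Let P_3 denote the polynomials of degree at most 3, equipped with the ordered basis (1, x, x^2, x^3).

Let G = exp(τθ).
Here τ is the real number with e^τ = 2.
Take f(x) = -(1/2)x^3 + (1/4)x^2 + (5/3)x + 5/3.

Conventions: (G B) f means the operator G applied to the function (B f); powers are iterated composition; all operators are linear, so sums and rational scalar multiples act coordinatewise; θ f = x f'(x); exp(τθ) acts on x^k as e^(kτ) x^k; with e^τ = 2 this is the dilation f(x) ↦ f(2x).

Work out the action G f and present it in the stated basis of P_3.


the result is g(x) = -4x^3 + x^2 + (10/3)x + 5/3

exp(τθ) x^k = e^(kτ) x^k; with e^τ = 2 this sends x^k to 2^k x^k
x ↦ 2 x
x^2 ↦ 4 x^2
x^3 ↦ 8 x^3
applying this coordinatewise to f: exp(τθ) f = -4x^3 + x^2 + (10/3)x + 5/3


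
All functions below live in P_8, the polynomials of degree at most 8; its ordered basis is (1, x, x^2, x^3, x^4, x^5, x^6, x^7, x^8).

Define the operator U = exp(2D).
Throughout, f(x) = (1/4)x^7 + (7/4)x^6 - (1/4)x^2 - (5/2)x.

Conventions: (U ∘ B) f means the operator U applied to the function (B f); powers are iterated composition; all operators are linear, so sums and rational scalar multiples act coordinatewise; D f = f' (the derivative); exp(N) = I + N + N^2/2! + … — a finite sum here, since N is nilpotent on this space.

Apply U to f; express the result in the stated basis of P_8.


g(x) = (1/4)x^7 + (21/4)x^6 + 42x^5 + 175x^4 + 420x^3 + (2351/4)x^2 + (889/2)x + 138

order-1 term: (7/2)x^6 + 21x^5 - x - 5
order-2 term: 21x^5 + 105x^4 - 1
order-3 term: 70x^4 + 280x^3
order-4 term: 140x^3 + 420x^2
order-5 term: 168x^2 + 336x
order-6 term: 112x + 112
order-7 term: 32
the series for exp(2D) f terminates at order 7
exp(2D) f = (1/4)x^7 + (21/4)x^6 + 42x^5 + 175x^4 + 420x^3 + (2351/4)x^2 + (889/2)x + 138


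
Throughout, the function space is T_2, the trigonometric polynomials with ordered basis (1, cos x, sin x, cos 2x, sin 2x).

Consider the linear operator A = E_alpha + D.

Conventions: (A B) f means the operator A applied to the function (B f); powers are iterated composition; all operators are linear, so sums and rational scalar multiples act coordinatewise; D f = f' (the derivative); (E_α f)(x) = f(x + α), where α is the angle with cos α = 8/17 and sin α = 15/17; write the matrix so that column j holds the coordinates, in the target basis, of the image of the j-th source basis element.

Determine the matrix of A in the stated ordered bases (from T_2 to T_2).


the matrix is [[1, 0, 0, 0, 0]; [0, 8/17, 32/17, 0, 0]; [0, -32/17, 8/17, 0, 0]; [0, 0, 0, -161/289, 818/289]; [0, 0, 0, -818/289, -161/289]] (rows listed top to bottom)

image of 1: 1
image of cos x: (8/17)cos x - (32/17)sin x
image of sin x: (32/17)cos x + (8/17)sin x
image of cos 2x: -(161/289)cos 2x - (818/289)sin 2x
image of sin 2x: (818/289)cos 2x - (161/289)sin 2x
each image's coordinates form column j of the matrix


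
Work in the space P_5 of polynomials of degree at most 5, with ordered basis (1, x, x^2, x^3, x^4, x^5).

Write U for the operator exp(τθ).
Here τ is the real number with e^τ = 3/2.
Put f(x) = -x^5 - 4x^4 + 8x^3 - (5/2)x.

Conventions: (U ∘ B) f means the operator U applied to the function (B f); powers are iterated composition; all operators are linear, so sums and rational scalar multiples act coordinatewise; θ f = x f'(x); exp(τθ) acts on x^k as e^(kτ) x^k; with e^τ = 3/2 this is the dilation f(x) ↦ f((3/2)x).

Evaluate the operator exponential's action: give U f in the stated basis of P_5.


g(x) = -(243/32)x^5 - (81/4)x^4 + 27x^3 - (15/4)x

exp(τθ) x^k = e^(kτ) x^k; with e^τ = 3/2 this sends x^k to (3/2)^k x^k
x ↦ 3/2 x
x^3 ↦ 27/8 x^3
x^4 ↦ 81/16 x^4
x^5 ↦ 243/32 x^5
applying this coordinatewise to f: exp(τθ) f = -(243/32)x^5 - (81/4)x^4 + 27x^3 - (15/4)x


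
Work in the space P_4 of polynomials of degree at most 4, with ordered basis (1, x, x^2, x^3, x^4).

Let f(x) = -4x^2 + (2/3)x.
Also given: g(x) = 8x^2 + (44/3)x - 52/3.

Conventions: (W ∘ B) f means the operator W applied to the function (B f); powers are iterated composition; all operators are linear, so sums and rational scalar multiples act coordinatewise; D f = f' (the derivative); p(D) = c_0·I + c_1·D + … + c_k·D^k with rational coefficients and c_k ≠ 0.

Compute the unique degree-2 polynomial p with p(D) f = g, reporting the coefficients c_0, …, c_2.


p(D) = -2·I − 2·D + 2·D^2, i.e. c_0 = -2, c_1 = -2, c_2 = 2

D^0 f = -4x^2 + (2/3)x
D^1 f = -8x + 2/3
D^2 f = -8
matching coefficients of g against c_0 f + c_1 Df + … from the top degree down determines the c_i
solution: c_0 = -2, c_1 = -2, c_2 = 2


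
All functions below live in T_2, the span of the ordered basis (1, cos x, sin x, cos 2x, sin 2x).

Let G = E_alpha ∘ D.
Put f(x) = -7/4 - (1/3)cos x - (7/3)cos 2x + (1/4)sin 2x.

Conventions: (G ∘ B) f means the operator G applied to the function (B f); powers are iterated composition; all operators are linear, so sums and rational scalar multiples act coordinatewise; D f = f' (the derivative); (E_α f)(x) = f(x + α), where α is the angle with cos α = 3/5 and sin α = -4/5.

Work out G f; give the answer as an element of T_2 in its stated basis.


the image equals g(x) = -(4/15)cos x + (1/5)sin x - (231/50)cos 2x - (62/75)sin 2x

D f = (1/3)sin x + (1/2)cos 2x + (14/3)sin 2x
E_alpha D f = -(4/15)cos x + (1/5)sin x - (231/50)cos 2x - (62/75)sin 2x


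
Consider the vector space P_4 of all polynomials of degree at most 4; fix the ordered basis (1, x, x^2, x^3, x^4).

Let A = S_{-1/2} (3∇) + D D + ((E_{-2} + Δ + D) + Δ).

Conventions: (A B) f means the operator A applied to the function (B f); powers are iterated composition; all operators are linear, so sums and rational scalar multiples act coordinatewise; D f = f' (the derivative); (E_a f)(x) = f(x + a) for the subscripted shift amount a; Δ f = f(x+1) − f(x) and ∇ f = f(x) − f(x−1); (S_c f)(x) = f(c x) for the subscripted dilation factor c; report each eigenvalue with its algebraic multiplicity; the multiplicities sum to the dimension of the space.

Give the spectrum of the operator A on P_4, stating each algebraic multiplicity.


image of 1: 1
image of x: x + 4
image of x^2: x^2 - x + 5
image of x^3: x^3 + (21/4)x^2 + (57/2)x - 3
image of x^4: x^4 + (5/2)x^3 + (87/2)x^2 - 30x + 15
the matrix is upper triangular; its diagonal is (1, 1, 1, 1, 1)
for a triangular matrix the eigenvalues are the diagonal entries, with algebraic multiplicity their repetition count

λ = 1 (multiplicity 5)


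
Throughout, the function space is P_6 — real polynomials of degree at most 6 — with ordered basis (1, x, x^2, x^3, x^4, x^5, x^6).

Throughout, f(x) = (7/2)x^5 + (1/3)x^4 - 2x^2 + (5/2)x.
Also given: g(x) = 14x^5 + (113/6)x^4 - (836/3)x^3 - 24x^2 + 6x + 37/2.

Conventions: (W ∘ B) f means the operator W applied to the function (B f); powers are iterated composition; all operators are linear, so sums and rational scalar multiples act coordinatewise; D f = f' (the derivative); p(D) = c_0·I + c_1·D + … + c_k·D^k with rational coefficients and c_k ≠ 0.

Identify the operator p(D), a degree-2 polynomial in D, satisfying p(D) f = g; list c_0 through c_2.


p(D) = 4·I + D − 4·D^2, i.e. c_0 = 4, c_1 = 1, c_2 = -4

D^0 f = (7/2)x^5 + (1/3)x^4 - 2x^2 + (5/2)x
D^1 f = (35/2)x^4 + (4/3)x^3 - 4x + 5/2
D^2 f = 70x^3 + 4x^2 - 4
matching coefficients of g against c_0 f + c_1 Df + … from the top degree down determines the c_i
solution: c_0 = 4, c_1 = 1, c_2 = -4


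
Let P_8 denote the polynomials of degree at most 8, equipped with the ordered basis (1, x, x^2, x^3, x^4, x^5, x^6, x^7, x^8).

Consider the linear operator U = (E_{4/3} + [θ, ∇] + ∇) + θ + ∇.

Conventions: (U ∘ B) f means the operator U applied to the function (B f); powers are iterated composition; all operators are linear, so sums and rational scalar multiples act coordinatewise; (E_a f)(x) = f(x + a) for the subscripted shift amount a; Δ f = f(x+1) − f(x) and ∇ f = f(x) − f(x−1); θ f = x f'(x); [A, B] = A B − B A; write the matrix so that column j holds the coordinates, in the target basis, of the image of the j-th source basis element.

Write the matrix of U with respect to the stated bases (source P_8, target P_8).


the matrix is [[1, 7/3, 16/9, 37/27, 418/81, 295/243, 7012/729, 5449/2187, 104902/6561]; [0, 2, 14/3, 16/3, 148/27, 2090/81, 590/81, 49084/729, 43592/2187]; [0, 0, 3, 7, 32/3, 370/27, 2090/27, 2065/81, 196336/729]; [0, 0, 0, 4, 28/3, 160/9, 740/27, 14630/81, 16520/243]; [0, 0, 0, 0, 5, 35/3, 80/3, 1295/27, 29260/81]; [0, 0, 0, 0, 0, 6, 14, 112/3, 2072/27]; [0, 0, 0, 0, 0, 0, 7, 49/3, 448/9]; [0, 0, 0, 0, 0, 0, 0, 8, 56/3]; [0, 0, 0, 0, 0, 0, 0, 0, 9]] (rows listed top to bottom)

image of 1: 1
image of x: 2x + 7/3
image of x^2: 3x^2 + (14/3)x + 16/9
image of x^3: 4x^3 + 7x^2 + (16/3)x + 37/27
image of x^4: 5x^4 + (28/3)x^3 + (32/3)x^2 + (148/27)x + 418/81
image of x^5: 6x^5 + (35/3)x^4 + (160/9)x^3 + (370/27)x^2 + (2090/81)x + 295/243
image of x^6: 7x^6 + 14x^5 + (80/3)x^4 + (740/27)x^3 + (2090/27)x^2 + (590/81)x + 7012/729
image of x^7: 8x^7 + (49/3)x^6 + (112/3)x^5 + (1295/27)x^4 + (14630/81)x^3 + (2065/81)x^2 + (49084/729)x + 5449/2187
image of x^8: 9x^8 + (56/3)x^7 + (448/9)x^6 + (2072/27)x^5 + (29260/81)x^4 + (16520/243)x^3 + (196336/729)x^2 + (43592/2187)x + 104902/6561
each image's coordinates form column j of the matrix


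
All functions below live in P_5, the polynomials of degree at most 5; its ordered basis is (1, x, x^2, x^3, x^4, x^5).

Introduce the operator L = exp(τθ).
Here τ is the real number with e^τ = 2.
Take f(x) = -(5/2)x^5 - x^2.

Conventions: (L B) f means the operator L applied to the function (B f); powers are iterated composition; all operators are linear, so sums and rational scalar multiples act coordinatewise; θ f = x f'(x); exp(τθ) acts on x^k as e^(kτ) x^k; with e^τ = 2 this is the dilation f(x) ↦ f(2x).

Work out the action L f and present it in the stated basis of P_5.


the result is g(x) = -80x^5 - 4x^2

exp(τθ) x^k = e^(kτ) x^k; with e^τ = 2 this sends x^k to 2^k x^k
x^2 ↦ 4 x^2
x^5 ↦ 32 x^5
applying this coordinatewise to f: exp(τθ) f = -80x^5 - 4x^2


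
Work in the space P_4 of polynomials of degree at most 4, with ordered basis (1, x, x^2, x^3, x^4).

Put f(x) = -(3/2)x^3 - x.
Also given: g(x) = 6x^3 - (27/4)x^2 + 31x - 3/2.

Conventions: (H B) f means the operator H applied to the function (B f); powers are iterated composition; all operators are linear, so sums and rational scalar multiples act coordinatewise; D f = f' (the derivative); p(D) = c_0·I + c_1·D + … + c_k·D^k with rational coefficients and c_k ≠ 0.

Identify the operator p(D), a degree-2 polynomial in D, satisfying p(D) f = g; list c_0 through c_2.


c_0 = -4, c_1 = 3/2, c_2 = -3

D^0 f = -(3/2)x^3 - x
D^1 f = -(9/2)x^2 - 1
D^2 f = -9x
matching coefficients of g against c_0 f + c_1 Df + … from the top degree down determines the c_i
solution: c_0 = -4, c_1 = 3/2, c_2 = -3


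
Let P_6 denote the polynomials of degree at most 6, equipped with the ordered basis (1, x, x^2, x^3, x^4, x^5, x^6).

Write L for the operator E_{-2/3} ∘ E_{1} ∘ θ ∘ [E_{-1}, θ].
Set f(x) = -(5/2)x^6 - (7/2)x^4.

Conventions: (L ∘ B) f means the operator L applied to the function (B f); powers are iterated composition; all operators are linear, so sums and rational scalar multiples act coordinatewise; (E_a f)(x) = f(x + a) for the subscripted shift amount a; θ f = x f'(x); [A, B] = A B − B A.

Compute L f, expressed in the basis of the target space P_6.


θ f = -15x^6 - 14x^4
E_{-1} θ f = -15x^6 + 90x^5 - 239x^4 + 356x^3 - 309x^2 + 146x - 29
E_{-1} f = -(5/2)x^6 + 15x^5 - 41x^4 + 64x^3 - (117/2)x^2 + 29x - 6
θ E_{-1} f = -15x^6 + 75x^5 - 164x^4 + 192x^3 - 117x^2 + 29x
[E_{-1}, θ] f = 15x^5 - 75x^4 + 164x^3 - 192x^2 + 117x - 29
θ [E_{-1}, θ] f = 75x^5 - 300x^4 + 492x^3 - 384x^2 + 117x
E_{1} θ [E_{-1}, θ] f = 75x^5 + 75x^4 + 42x^3 + 42x^2
E_{-2/3} E_{1} θ [E_{-1}, θ] f = 75x^5 - 175x^4 + (526/3)x^3 - (578/9)x^2 - (400/27)x + 904/81

the image equals g(x) = 75x^5 - 175x^4 + (526/3)x^3 - (578/9)x^2 - (400/27)x + 904/81


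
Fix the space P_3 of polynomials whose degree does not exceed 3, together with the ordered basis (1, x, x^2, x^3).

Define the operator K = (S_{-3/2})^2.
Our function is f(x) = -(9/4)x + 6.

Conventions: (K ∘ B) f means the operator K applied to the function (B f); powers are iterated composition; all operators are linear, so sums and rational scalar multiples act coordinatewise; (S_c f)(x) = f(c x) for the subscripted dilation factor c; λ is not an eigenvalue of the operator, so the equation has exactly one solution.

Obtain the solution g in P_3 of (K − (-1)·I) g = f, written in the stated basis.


the image equals g(x) = -(9/13)x + 3

write g with unknown coordinates in the stated basis and equate coefficients in (K − (-1)·I) g = f
solving from the highest basis element down gives g = -(9/13)x + 3
check: K g = -(81/52)x + 3
so K g − (-1)·g = -(9/4)x + 6 = f ✓


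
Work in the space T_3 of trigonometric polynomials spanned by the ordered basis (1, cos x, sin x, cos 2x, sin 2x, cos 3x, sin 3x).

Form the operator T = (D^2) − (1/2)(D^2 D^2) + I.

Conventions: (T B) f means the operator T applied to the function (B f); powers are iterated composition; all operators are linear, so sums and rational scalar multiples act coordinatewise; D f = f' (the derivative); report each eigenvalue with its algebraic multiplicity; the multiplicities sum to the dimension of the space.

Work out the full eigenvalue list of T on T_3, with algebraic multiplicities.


image of 1: 1
image of cos x: -(1/2)cos x
image of sin x: -(1/2)sin x
image of cos 2x: -11cos 2x
image of sin 2x: -11sin 2x
image of cos 3x: -(97/2)cos 3x
image of sin 3x: -(97/2)sin 3x
the matrix is diagonal; its diagonal is (1, -1/2, -1/2, -11, -11, -97/2, -97/2)
for a triangular matrix the eigenvalues are the diagonal entries, with algebraic multiplicity their repetition count

λ = -97/2 (multiplicity 2), λ = -11 (multiplicity 2), λ = -1/2 (multiplicity 2), λ = 1 (multiplicity 1)


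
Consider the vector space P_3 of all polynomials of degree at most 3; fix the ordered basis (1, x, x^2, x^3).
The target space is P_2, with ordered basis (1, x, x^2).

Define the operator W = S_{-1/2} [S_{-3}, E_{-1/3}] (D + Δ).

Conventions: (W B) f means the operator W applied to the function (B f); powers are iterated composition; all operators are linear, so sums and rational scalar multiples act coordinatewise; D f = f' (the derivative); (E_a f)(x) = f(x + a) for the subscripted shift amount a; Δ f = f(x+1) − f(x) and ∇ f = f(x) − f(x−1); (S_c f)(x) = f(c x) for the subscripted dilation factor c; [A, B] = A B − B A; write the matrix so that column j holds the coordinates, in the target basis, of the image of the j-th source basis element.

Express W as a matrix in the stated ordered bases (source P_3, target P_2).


the matrix is [[0, 0, -16/3, -28/3]; [0, 0, 0, -24]; [0, 0, 0, 0]] (rows listed top to bottom)

image of 1: 0
image of x: 0
image of x^2: -16/3
image of x^3: -24x - 28/3
each image's coordinates form column j of the matrix


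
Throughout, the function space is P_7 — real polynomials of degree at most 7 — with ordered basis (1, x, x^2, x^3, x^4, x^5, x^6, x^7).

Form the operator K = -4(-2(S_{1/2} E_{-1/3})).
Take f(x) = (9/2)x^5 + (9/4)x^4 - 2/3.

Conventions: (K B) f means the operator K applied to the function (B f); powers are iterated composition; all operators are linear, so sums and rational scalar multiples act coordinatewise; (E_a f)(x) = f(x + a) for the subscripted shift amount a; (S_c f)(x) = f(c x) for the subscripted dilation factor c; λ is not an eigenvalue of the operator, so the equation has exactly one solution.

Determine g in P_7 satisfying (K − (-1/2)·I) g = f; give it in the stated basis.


write g with unknown coordinates in the stated basis and equate coefficients in (K − (-1/2)·I) g = f
solving from the highest basis element down gives g = 6x^5 + (29/4)x^4 + 2x^3 - (22/45)x^2 - (104/405)x - 2048/20655
check: K g = (3/2)x^5 - (11/8)x^4 - x^3 + (11/45)x^2 + (52/405)x - 12746/20655
so K g − (-1/2)·g = (9/2)x^5 + (9/4)x^4 - 2/3 = f ✓

the result is g(x) = 6x^5 + (29/4)x^4 + 2x^3 - (22/45)x^2 - (104/405)x - 2048/20655


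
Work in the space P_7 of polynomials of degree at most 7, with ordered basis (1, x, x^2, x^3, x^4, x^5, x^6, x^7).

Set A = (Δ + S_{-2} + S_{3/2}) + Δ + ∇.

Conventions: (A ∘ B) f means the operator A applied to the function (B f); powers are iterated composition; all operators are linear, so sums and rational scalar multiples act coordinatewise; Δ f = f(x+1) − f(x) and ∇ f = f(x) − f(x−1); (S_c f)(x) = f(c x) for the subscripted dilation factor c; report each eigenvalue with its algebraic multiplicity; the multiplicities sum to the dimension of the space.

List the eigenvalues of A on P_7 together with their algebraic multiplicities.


λ = -14197/128 (multiplicity 1), λ = -781/32 (multiplicity 1), λ = -37/8 (multiplicity 1), λ = -1/2 (multiplicity 1), λ = 2 (multiplicity 1), λ = 25/4 (multiplicity 1), λ = 337/16 (multiplicity 1), λ = 4825/64 (multiplicity 1)

image of 1: 2
image of x: -(1/2)x + 3
image of x^2: (25/4)x^2 + 6x + 1
image of x^3: -(37/8)x^3 + 9x^2 + 3x + 3
image of x^4: (337/16)x^4 + 12x^3 + 6x^2 + 12x + 1
image of x^5: -(781/32)x^5 + 15x^4 + 10x^3 + 30x^2 + 5x + 3
image of x^6: (4825/64)x^6 + 18x^5 + 15x^4 + 60x^3 + 15x^2 + 18x + 1
image of x^7: -(14197/128)x^7 + 21x^6 + 21x^5 + 105x^4 + 35x^3 + 63x^2 + 7x + 3
the matrix is upper triangular; its diagonal is (2, -1/2, 25/4, -37/8, 337/16, -781/32, 4825/64, -14197/128)
for a triangular matrix the eigenvalues are the diagonal entries, with algebraic multiplicity their repetition count


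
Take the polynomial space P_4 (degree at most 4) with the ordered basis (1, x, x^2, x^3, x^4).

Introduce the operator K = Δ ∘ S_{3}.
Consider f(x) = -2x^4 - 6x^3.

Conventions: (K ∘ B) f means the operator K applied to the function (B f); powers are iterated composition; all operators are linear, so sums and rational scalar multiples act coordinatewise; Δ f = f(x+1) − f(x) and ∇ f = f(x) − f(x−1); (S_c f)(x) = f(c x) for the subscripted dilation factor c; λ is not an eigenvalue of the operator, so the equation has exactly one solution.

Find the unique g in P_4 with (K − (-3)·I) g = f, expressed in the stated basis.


write g with unknown coordinates in the stated basis and equate coefficients in (K − (-3)·I) g = f
solving from the highest basis element down gives g = -(2/3)x^4 + 70x^3 - 1782x^2 + 8874x - 4140
check: K g = -216x^3 + 5346x^2 - 26622x + 12420
so K g − (-3)·g = -2x^4 - 6x^3 = f ✓

the image equals g(x) = -(2/3)x^4 + 70x^3 - 1782x^2 + 8874x - 4140


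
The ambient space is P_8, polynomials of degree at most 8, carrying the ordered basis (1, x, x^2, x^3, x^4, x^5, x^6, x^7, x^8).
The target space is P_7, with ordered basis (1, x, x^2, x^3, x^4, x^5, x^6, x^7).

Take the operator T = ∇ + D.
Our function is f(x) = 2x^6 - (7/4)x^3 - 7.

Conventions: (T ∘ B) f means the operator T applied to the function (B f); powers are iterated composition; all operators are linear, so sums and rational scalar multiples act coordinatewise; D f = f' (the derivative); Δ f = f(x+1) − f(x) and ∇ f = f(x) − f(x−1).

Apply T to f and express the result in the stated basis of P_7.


∇ f = 12x^5 - 30x^4 + 40x^3 - (141/4)x^2 + (69/4)x - 15/4
D f = 12x^5 - (21/4)x^2
(∇ + D) f = 24x^5 - 30x^4 + 40x^3 - (81/2)x^2 + (69/4)x - 15/4

the result is g(x) = 24x^5 - 30x^4 + 40x^3 - (81/2)x^2 + (69/4)x - 15/4


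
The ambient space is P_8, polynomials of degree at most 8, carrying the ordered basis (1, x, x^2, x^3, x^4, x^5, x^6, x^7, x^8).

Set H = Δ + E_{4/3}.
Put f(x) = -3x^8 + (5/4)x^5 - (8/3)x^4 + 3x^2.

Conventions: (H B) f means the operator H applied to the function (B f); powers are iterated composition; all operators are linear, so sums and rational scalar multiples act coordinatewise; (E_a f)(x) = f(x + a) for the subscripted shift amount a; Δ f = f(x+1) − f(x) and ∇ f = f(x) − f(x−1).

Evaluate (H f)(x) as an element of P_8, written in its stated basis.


Δ f = -24x^7 - 84x^6 - 168x^5 - (815/4)x^4 - (997/6)x^3 - (175/2)x^2 - (269/12)x - 17/12
E_{4/3} f = -3x^8 - 32x^7 - (448/3)x^6 - (14291/36)x^5 - (17767/27)x^4 - (56696/81)x^3 - (113671/243)x^2 - (129272/729)x - 60784/2187
(Δ + E_{4/3}) f = -3x^8 - 56x^7 - (700/3)x^6 - (20339/36)x^5 - (93073/108)x^4 - (140311/162)x^3 - (269867/486)x^2 - (582455/2916)x - 255529/8748

the result is g(x) = -3x^8 - 56x^7 - (700/3)x^6 - (20339/36)x^5 - (93073/108)x^4 - (140311/162)x^3 - (269867/486)x^2 - (582455/2916)x - 255529/8748


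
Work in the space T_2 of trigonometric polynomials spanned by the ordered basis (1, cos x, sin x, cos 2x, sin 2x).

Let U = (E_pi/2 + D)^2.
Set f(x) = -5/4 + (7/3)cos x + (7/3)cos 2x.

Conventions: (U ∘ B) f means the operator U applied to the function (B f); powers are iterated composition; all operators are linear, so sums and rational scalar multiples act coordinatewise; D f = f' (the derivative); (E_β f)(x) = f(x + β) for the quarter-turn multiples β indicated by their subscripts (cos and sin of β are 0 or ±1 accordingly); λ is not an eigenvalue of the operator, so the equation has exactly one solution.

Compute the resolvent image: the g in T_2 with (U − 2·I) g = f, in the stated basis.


write g with unknown coordinates in the stated basis and equate coefficients in (U − 2·I) g = f
solving from the highest basis element down gives g = 5/4 - (7/18)cos x - (35/123)cos 2x - (28/123)sin 2x
check: U g = 5/4 + (14/9)cos x + (217/123)cos 2x - (56/123)sin 2x
so U g − 2·g = -5/4 + (7/3)cos x + (7/3)cos 2x = f ✓

the result is g(x) = 5/4 - (7/18)cos x - (35/123)cos 2x - (28/123)sin 2x


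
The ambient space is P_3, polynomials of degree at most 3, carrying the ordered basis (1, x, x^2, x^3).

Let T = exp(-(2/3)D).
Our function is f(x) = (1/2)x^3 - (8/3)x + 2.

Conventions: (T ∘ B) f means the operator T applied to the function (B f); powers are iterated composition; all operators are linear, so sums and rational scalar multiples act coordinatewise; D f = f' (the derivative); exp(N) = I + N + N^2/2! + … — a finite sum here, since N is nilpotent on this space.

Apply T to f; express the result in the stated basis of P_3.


the result is g(x) = (1/2)x^3 - x^2 - 2x + 98/27

order-1 term: -x^2 + 16/9
order-2 term: (2/3)x
order-3 term: -4/27
the series for exp(-(2/3)D) f terminates at order 3
exp(-(2/3)D) f = (1/2)x^3 - x^2 - 2x + 98/27


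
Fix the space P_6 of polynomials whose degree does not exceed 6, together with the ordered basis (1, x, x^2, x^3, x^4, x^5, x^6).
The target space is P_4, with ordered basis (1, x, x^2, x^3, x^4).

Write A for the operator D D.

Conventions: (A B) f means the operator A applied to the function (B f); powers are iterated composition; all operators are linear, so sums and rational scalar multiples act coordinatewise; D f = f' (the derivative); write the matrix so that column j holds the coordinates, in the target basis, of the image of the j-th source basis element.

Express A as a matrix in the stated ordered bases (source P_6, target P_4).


image of 1: 0
image of x: 0
image of x^2: 2
image of x^3: 6x
image of x^4: 12x^2
image of x^5: 20x^3
image of x^6: 30x^4
each image's coordinates form column j of the matrix

the matrix is [[0, 0, 2, 0, 0, 0, 0]; [0, 0, 0, 6, 0, 0, 0]; [0, 0, 0, 0, 12, 0, 0]; [0, 0, 0, 0, 0, 20, 0]; [0, 0, 0, 0, 0, 0, 30]] (rows listed top to bottom)


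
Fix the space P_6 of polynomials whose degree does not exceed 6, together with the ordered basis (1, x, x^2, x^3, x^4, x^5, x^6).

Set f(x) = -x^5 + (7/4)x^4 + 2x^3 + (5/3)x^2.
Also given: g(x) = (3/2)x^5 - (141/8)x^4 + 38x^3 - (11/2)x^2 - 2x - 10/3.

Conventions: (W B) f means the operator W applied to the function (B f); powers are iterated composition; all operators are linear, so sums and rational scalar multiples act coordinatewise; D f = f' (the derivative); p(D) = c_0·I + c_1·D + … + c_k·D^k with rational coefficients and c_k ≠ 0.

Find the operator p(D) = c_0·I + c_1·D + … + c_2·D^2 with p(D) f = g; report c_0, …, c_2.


D^0 f = -x^5 + (7/4)x^4 + 2x^3 + (5/3)x^2
D^1 f = -5x^4 + 7x^3 + 6x^2 + (10/3)x
D^2 f = -20x^3 + 21x^2 + 12x + 10/3
matching coefficients of g against c_0 f + c_1 Df + … from the top degree down determines the c_i
solution: c_0 = -3/2, c_1 = 3, c_2 = -1

c_0 = -3/2, c_1 = 3, c_2 = -1


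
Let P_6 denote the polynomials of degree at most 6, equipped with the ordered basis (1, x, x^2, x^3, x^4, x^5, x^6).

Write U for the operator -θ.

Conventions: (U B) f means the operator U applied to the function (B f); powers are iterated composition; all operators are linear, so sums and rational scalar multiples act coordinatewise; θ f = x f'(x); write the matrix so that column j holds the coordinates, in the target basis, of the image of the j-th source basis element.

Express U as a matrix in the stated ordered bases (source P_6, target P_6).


image of 1: 0
image of x: -x
image of x^2: -2x^2
image of x^3: -3x^3
image of x^4: -4x^4
image of x^5: -5x^5
image of x^6: -6x^6
each image's coordinates form column j of the matrix

the matrix is [[0, 0, 0, 0, 0, 0, 0]; [0, -1, 0, 0, 0, 0, 0]; [0, 0, -2, 0, 0, 0, 0]; [0, 0, 0, -3, 0, 0, 0]; [0, 0, 0, 0, -4, 0, 0]; [0, 0, 0, 0, 0, -5, 0]; [0, 0, 0, 0, 0, 0, -6]] (rows listed top to bottom)


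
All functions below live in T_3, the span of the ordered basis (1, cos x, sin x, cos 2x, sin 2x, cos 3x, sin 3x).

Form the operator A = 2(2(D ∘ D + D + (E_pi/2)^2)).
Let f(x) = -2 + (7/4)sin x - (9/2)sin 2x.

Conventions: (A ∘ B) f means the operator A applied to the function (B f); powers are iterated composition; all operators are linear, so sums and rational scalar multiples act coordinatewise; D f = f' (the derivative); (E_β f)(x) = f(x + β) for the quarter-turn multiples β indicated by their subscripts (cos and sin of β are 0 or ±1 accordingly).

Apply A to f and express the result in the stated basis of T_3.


the image equals g(x) = -8 + 7cos x - 14sin x - 36cos 2x + 54sin 2x

D f = (7/4)cos x - 9cos 2x
D D f = -(7/4)sin x + 18sin 2x
D f = (7/4)cos x - 9cos 2x
E_pi/2 f = -2 + (7/4)cos x + (9/2)sin 2x
E_pi/2 E_pi/2 f = -2 - (7/4)sin x - (9/2)sin 2x
(D ∘ D + D + (E_pi/2)^2) f = -2 + (7/4)cos x - (7/2)sin x - 9cos 2x + (27/2)sin 2x
(2(D ∘ D + D + (E_pi/2)^2)) f = -4 + (7/2)cos x - 7sin x - 18cos 2x + 27sin 2x
(2(2(D ∘ D + D + (E_pi/2)^2))) f = -8 + 7cos x - 14sin x - 36cos 2x + 54sin 2x


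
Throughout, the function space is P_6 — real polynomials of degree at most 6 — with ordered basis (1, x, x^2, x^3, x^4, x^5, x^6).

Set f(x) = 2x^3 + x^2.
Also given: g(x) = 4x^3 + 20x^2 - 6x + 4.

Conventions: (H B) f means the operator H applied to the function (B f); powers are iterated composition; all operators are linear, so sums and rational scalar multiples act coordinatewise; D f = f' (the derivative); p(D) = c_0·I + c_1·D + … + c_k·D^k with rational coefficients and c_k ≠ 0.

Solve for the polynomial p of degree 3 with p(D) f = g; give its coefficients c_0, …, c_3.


D^0 f = 2x^3 + x^2
D^1 f = 6x^2 + 2x
D^2 f = 12x + 2
D^3 f = 12
matching coefficients of g against c_0 f + c_1 Df + … from the top degree down determines the c_i
solution: c_0 = 2, c_1 = 3, c_2 = -1, c_3 = 1/2

p(D) = 2·I + 3·D − D^2 + (1/2)·D^3, i.e. c_0 = 2, c_1 = 3, c_2 = -1, c_3 = 1/2


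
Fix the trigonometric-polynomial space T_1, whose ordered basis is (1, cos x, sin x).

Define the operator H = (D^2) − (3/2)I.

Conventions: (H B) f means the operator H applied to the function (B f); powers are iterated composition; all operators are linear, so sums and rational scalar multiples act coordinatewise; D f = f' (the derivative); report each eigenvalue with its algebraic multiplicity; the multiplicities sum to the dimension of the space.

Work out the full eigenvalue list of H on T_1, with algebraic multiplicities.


λ = -5/2 (multiplicity 2), λ = -3/2 (multiplicity 1)

image of 1: -3/2
image of cos x: -(5/2)cos x
image of sin x: -(5/2)sin x
the matrix is diagonal; its diagonal is (-3/2, -5/2, -5/2)
for a triangular matrix the eigenvalues are the diagonal entries, with algebraic multiplicity their repetition count


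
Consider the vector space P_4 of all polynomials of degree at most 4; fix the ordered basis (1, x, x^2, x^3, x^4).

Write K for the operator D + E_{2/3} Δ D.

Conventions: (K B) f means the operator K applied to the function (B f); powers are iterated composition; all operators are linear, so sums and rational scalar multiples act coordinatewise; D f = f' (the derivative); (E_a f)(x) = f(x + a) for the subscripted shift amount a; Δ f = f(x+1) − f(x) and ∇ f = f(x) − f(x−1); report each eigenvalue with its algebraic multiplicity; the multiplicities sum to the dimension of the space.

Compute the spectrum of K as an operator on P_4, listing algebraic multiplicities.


image of 1: 0
image of x: 1
image of x^2: 2x + 2
image of x^3: 3x^2 + 6x + 7
image of x^4: 4x^3 + 12x^2 + 28x + 52/3
the matrix is upper triangular; its diagonal is (0, 0, 0, 0, 0)
for a triangular matrix the eigenvalues are the diagonal entries, with algebraic multiplicity their repetition count

λ = 0 (multiplicity 5)


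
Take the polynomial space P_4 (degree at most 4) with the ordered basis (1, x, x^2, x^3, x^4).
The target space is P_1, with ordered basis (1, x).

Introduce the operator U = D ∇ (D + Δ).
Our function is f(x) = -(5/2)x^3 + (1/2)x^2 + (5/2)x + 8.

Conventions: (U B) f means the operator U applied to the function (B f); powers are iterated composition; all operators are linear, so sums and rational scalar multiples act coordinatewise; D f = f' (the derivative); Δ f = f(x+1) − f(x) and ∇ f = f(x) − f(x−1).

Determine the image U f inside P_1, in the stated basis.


g(x) = -30

D f = -(15/2)x^2 + x + 5/2
Δ f = -(15/2)x^2 - (13/2)x + 1/2
(D + Δ) f = -15x^2 - (11/2)x + 3
∇ (D + Δ) f = -30x + 19/2
D ∇ (D + Δ) f = -30


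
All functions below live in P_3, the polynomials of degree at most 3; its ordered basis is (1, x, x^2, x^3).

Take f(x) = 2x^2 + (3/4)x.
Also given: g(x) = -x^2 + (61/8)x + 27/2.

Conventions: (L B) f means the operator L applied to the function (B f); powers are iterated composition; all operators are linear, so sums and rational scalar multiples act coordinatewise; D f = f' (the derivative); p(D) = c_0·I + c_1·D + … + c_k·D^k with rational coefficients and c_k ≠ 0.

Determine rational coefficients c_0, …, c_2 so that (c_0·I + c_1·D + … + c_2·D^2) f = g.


p(D) = -(1/2)·I + 2·D + 3·D^2, i.e. c_0 = -1/2, c_1 = 2, c_2 = 3

D^0 f = 2x^2 + (3/4)x
D^1 f = 4x + 3/4
D^2 f = 4
matching coefficients of g against c_0 f + c_1 Df + … from the top degree down determines the c_i
solution: c_0 = -1/2, c_1 = 2, c_2 = 3


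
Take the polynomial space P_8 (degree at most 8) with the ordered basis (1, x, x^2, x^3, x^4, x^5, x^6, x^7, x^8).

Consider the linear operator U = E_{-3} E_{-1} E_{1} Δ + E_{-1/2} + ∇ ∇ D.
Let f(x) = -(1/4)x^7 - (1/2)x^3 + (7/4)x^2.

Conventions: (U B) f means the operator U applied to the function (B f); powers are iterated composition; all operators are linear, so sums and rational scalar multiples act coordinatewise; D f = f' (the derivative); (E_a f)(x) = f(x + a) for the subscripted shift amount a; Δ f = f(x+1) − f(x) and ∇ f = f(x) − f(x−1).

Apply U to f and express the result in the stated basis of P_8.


the result is g(x) = -(1/4)x^7 - (7/8)x^6 + (399/16)x^5 - (6965/32)x^4 + (49773/64)x^3 - (188683/128)x^2 + (380825/256)x - 329727/512

Δ f = -(7/4)x^6 - (21/4)x^5 - (35/4)x^4 - (35/4)x^3 - (27/4)x^2 + (1/4)x + 1
E_{1} Δ f = -(7/4)x^6 - (63/4)x^5 - (245/4)x^4 - (525/4)x^3 - (657/4)x^2 - (445/4)x - 30
E_{-1} (E_{1} Δ) f = -(7/4)x^6 - (21/4)x^5 - (35/4)x^4 - (35/4)x^3 - (27/4)x^2 + (1/4)x + 1
E_{-3} (E_{-1} E_{1} Δ) f = -(7/4)x^6 + (105/4)x^5 - (665/4)x^4 + (2275/4)x^3 - (4437/4)x^2 + (4699/4)x - 533
E_{-1/2} f = -(1/4)x^7 + (7/8)x^6 - (21/16)x^5 + (35/32)x^4 - (67/64)x^3 + (341/128)x^2 - (551/256)x + 257/512
D f = -(7/4)x^6 - (3/2)x^2 + (7/2)x
∇ D f = -(21/2)x^5 + (105/4)x^4 - 35x^3 + (105/4)x^2 - (27/2)x + 27/4
∇ ∇ D f = -(105/2)x^4 + 210x^3 - (735/2)x^2 + 315x - 223/2
(E_{-3} E_{-1} E_{1} Δ + E_{-1/2} + ∇ ∇ D) f = -(1/4)x^7 - (7/8)x^6 + (399/16)x^5 - (6965/32)x^4 + (49773/64)x^3 - (188683/128)x^2 + (380825/256)x - 329727/512


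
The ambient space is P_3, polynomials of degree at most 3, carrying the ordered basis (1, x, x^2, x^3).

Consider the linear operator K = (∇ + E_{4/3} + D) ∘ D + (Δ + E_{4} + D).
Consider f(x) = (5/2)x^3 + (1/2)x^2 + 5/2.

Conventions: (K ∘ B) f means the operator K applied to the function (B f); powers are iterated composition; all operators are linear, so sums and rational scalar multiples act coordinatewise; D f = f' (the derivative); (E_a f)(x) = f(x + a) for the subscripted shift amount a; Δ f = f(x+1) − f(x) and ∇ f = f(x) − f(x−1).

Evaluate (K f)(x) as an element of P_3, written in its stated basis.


D f = (15/2)x^2 + x
∇ D f = 15x - 13/2
E_{4/3} D f = (15/2)x^2 + 21x + 44/3
D D f = 15x + 1
(∇ + E_{4/3} + D) D f = (15/2)x^2 + 51x + 55/6
Δ f = (15/2)x^2 + (17/2)x + 3
E_{4} f = (5/2)x^3 + (61/2)x^2 + 124x + 341/2
D f = (15/2)x^2 + x
(Δ + E_{4} + D) f = (5/2)x^3 + (91/2)x^2 + (267/2)x + 347/2
((∇ + E_{4/3} + D) ∘ D + (Δ + E_{4} + D)) f = (5/2)x^3 + 53x^2 + (369/2)x + 548/3

the result is g(x) = (5/2)x^3 + 53x^2 + (369/2)x + 548/3


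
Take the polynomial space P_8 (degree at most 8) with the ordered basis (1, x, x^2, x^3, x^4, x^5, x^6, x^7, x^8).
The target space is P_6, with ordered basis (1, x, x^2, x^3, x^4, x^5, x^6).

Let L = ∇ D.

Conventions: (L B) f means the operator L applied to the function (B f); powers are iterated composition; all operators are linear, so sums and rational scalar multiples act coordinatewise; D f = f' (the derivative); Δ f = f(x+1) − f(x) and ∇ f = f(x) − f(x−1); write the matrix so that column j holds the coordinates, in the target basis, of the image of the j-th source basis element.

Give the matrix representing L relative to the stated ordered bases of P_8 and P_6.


image of 1: 0
image of x: 0
image of x^2: 2
image of x^3: 6x - 3
image of x^4: 12x^2 - 12x + 4
image of x^5: 20x^3 - 30x^2 + 20x - 5
image of x^6: 30x^4 - 60x^3 + 60x^2 - 30x + 6
image of x^7: 42x^5 - 105x^4 + 140x^3 - 105x^2 + 42x - 7
image of x^8: 56x^6 - 168x^5 + 280x^4 - 280x^3 + 168x^2 - 56x + 8
each image's coordinates form column j of the matrix

the matrix is [[0, 0, 2, -3, 4, -5, 6, -7, 8]; [0, 0, 0, 6, -12, 20, -30, 42, -56]; [0, 0, 0, 0, 12, -30, 60, -105, 168]; [0, 0, 0, 0, 0, 20, -60, 140, -280]; [0, 0, 0, 0, 0, 0, 30, -105, 280]; [0, 0, 0, 0, 0, 0, 0, 42, -168]; [0, 0, 0, 0, 0, 0, 0, 0, 56]] (rows listed top to bottom)


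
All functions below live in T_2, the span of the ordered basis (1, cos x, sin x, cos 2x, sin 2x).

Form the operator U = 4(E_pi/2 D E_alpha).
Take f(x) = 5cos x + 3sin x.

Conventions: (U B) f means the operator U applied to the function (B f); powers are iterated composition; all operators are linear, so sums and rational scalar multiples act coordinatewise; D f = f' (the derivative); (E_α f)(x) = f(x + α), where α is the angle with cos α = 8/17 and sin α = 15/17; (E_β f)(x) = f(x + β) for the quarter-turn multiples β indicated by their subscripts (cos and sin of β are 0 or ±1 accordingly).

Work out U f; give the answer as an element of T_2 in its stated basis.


E_alpha f = 5cos x - 3sin x
D E_alpha f = -3cos x - 5sin x
E_pi/2 D E_alpha f = -5cos x + 3sin x
(4(E_pi/2 D E_alpha)) f = -20cos x + 12sin x

g(x) = -20cos x + 12sin x


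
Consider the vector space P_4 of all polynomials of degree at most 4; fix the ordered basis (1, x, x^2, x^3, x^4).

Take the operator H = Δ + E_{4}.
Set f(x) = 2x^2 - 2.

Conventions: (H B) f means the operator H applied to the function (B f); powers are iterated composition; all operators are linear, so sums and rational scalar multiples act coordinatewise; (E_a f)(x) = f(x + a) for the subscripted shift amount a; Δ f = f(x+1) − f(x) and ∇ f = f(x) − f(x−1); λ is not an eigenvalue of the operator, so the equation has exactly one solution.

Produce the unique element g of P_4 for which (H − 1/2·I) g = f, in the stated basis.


g(x) = 4x^2 - 80x + 660

write g with unknown coordinates in the stated basis and equate coefficients in (H − 1/2·I) g = f
solving from the highest basis element down gives g = 4x^2 - 80x + 660
check: H g = 4x^2 - 40x + 328
so H g − 1/2·g = 2x^2 - 2 = f ✓
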